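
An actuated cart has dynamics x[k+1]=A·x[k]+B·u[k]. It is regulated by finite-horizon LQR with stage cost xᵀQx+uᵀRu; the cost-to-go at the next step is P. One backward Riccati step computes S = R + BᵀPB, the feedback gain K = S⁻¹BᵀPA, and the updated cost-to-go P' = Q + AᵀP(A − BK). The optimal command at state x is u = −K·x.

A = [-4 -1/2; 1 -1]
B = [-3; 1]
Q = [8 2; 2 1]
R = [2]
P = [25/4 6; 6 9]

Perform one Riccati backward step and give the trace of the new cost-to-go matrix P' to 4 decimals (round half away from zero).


22.5500

BᵀP = [-12.7500 -9.0000]
S = R + BᵀPB = [2] + [29.2500] = [31.2500]
BᵀPA = [42.0000 15.3750]
K = S⁻¹·BᵀPA = [1.3440 0.4920]
A−BK = [0.0320 0.9760; -0.3440 -1.4920]
AᵀP(A−BK) = [4.5520 3.8360; 3.8360 8.9980]
P' = Q + AᵀP(A−BK) = [12.5520 5.8360; 5.8360 9.9980]
tr(P') = 22.5500


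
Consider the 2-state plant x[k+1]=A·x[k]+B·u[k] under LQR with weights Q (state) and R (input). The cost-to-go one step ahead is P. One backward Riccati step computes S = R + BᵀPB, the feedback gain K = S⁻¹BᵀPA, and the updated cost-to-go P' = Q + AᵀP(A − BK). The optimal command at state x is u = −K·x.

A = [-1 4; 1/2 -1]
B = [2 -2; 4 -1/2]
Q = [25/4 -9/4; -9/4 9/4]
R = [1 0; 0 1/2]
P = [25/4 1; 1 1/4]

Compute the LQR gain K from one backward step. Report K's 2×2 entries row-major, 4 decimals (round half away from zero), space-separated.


-0.0205 0.2029 0.4074 -1.5556

BᵀP = [16.5000 3.0000; -13.0000 -2.1250]
S = R + BᵀPB = [1 0; 0 1/2] + [45.0000 -34.5000; -34.5000 27.0625] = [46.0000 -34.5000; -34.5000 27.5625]
BᵀPA = [-15.0000 63.0000; 11.9375 -49.8750]
K = S⁻¹·BᵀPA = [-0.0205 0.2029; 0.4074 -1.5556]
A−BK = [-0.1441 0.4831; 0.7858 -2.5894]
AᵀP(A−BK) = [0.1411 -0.5121; -0.5121 1.8841]
P' = Q + AᵀP(A−BK) = [6.3911 -2.7621; -2.7621 4.1341]
tr(P') = 10.5252


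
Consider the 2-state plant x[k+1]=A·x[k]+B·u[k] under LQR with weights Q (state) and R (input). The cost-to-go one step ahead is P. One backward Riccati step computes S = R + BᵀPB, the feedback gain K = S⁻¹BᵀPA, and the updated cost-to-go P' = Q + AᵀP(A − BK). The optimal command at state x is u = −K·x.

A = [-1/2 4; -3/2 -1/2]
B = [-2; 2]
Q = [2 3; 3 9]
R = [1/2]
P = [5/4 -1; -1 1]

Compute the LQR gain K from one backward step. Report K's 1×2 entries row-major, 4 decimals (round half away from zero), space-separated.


BᵀP = [-4.5000 4.0000]
S = R + BᵀPB = [1/2] + [17.0000] = [17.5000]
BᵀPA = [-3.7500 -20.0000]
K = S⁻¹·BᵀPA = [-0.2143 -1.1429]
A−BK = [-0.9286 1.7143; -1.0714 1.7857]
AᵀP(A−BK) = [0.2589 -0.2857; -0.2857 1.3929]
P' = Q + AᵀP(A−BK) = [2.2589 2.7143; 2.7143 10.3929]
tr(P') = 12.6518

-0.2143 -1.1429


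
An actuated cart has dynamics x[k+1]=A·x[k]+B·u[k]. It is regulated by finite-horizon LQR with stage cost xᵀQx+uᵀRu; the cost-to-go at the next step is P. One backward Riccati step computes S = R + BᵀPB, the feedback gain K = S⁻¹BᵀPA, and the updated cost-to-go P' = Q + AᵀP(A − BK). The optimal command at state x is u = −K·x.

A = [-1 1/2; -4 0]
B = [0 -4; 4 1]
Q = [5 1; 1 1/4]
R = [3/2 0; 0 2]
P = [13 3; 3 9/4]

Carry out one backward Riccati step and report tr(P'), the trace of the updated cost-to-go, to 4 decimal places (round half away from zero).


BᵀP = [12.0000 9.0000; -49.0000 -9.7500]
S = R + BᵀPB = [3/2 0; 0 2] + [36.0000 -39.0000; -39.0000 186.2500] = [37.5000 -39.0000; -39.0000 188.2500]
BᵀPA = [-48.0000 6.0000; 88.0000 -24.5000]
K = S⁻¹·BᵀPA = [-1.0118 0.0314; 0.2578 -0.1236]
A−BK = [0.0313 0.0055; -0.2104 -0.0020]
AᵀP(A−BK) = [1.7416 -0.1119; -0.1119 0.0324]
P' = Q + AᵀP(A−BK) = [6.7416 0.8881; 0.8881 0.2824]
tr(P') = 7.0239

7.0239


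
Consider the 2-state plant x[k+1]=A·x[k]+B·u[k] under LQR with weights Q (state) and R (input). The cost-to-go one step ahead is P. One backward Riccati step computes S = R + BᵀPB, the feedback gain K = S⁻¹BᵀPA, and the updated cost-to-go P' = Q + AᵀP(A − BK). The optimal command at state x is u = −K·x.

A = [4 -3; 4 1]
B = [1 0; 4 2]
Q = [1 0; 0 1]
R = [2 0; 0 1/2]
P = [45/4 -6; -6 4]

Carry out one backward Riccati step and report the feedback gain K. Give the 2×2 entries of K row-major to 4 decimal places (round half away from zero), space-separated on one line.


BᵀP = [-12.7500 10.0000; -12.0000 8.0000]
S = R + BᵀPB = [2 0; 0 1/2] + [27.2500 20.0000; 20.0000 16.0000] = [29.2500 20.0000; 20.0000 16.5000]
BᵀPA = [-11.0000 48.2500; -16.0000 44.0000]
K = S⁻¹·BᵀPA = [1.6762 -1.0151; -3.0015 3.8971]
A−BK = [2.3238 -1.9849; 3.2980 -2.7337]
AᵀP(A−BK) = [22.4145 -19.8124; -19.8124 18.7564]
P' = Q + AᵀP(A−BK) = [23.4145 -19.8124; -19.8124 19.7564]
tr(P') = 43.1710

1.6762 -1.0151 -3.0015 3.8971


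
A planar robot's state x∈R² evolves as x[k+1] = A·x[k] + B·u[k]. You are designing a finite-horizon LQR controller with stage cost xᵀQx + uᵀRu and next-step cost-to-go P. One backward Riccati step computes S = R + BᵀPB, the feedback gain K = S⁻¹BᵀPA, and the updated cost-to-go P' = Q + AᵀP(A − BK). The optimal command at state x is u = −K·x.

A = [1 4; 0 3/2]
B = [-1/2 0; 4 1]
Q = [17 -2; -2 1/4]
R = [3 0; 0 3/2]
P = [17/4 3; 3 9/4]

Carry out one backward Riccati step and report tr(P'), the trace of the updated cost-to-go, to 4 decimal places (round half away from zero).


33.3535

BᵀP = [9.8750 7.5000; 3.0000 2.2500]
S = R + BᵀPB = [3 0; 0 3/2] + [25.0625 7.5000; 7.5000 2.2500] = [28.0625 7.5000; 7.5000 3.7500]
BᵀPA = [9.8750 50.7500; 3.0000 15.3750]
K = S⁻¹·BᵀPA = [0.2967 1.5311; 0.2067 1.0378]
A−BK = [1.1483 4.7656; -1.3933 -5.6622]
AᵀP(A−BK) = [0.7005 3.2670; 3.2670 15.4030]
P' = Q + AᵀP(A−BK) = [17.7005 1.2670; 1.2670 15.6530]
tr(P') = 33.3535


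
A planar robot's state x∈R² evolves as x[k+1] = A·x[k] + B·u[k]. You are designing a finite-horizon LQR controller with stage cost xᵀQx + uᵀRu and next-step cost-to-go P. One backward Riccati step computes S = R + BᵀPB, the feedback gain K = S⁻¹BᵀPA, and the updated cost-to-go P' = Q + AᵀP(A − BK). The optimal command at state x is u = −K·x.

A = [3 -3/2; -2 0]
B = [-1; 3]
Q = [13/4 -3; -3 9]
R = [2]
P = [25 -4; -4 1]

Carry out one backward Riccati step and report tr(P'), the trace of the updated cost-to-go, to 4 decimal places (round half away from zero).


BᵀP = [-37.0000 7.0000]
S = R + BᵀPB = [2] + [58.0000] = [60.0000]
BᵀPA = [-125.0000 55.5000]
K = S⁻¹·BᵀPA = [-2.0833 0.9250]
A−BK = [0.9167 -0.5750; 4.2500 -2.7750]
AᵀP(A−BK) = [16.5833 -8.8750; -8.8750 4.9125]
P' = Q + AᵀP(A−BK) = [19.8333 -11.8750; -11.8750 13.9125]
tr(P') = 33.7458

33.7458


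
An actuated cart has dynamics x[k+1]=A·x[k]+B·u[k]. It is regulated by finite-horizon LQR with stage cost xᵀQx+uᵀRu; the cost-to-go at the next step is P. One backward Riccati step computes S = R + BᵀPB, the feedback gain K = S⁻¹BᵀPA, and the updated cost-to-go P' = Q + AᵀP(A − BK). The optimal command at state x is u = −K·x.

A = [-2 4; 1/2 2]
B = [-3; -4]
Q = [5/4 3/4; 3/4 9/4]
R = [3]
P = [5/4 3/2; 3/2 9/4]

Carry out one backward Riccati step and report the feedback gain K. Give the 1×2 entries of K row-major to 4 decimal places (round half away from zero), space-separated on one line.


BᵀP = [-9.7500 -13.5000]
S = R + BᵀPB = [3] + [83.2500] = [86.2500]
BᵀPA = [12.7500 -66.0000]
K = S⁻¹·BᵀPA = [0.1478 -0.7652]
A−BK = [-1.5565 1.7043; 1.0913 -1.0609]
AᵀP(A−BK) = [0.6777 -0.9935; -0.9935 2.4957]
P' = Q + AᵀP(A−BK) = [1.9277 -0.2435; -0.2435 4.7457]
tr(P') = 6.6734

0.1478 -0.7652


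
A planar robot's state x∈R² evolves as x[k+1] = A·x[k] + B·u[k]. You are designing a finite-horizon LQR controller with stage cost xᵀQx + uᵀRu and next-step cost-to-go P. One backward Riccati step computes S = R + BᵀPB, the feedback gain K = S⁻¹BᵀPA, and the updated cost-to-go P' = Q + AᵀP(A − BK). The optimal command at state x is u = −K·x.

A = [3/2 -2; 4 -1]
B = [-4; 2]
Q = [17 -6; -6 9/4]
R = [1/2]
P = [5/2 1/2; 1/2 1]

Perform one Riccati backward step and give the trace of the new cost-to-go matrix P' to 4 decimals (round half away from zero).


46.0051

BᵀP = [-9.0000 0.0000]
S = R + BᵀPB = [1/2] + [36.0000] = [36.5000]
BᵀPA = [-13.5000 18.0000]
K = S⁻¹·BᵀPA = [-0.3699 0.4932]
A−BK = [0.0205 -0.0274; 4.7397 -1.9863]
AᵀP(A−BK) = [22.6318 -9.5925; -9.5925 4.1233]
P' = Q + AᵀP(A−BK) = [39.6318 -15.5925; -15.5925 6.3733]
tr(P') = 46.0051


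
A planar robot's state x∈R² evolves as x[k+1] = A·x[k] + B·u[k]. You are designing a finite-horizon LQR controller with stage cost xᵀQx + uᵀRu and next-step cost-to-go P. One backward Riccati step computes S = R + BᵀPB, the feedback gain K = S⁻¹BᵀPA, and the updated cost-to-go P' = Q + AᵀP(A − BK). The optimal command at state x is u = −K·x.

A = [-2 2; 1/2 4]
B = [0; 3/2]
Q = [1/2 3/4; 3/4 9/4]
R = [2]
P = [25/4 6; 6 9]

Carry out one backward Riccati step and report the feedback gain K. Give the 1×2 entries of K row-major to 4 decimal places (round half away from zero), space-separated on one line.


BᵀP = [9.0000 13.5000]
S = R + BᵀPB = [2] + [20.2500] = [22.2500]
BᵀPA = [-11.2500 72.0000]
K = S⁻¹·BᵀPA = [-0.5056 3.2360]
A−BK = [-2.0000 2.0000; 1.2584 -0.8539]
AᵀP(A−BK) = [9.5618 -12.5955; -12.5955 32.0112]
P' = Q + AᵀP(A−BK) = [10.0618 -11.8455; -11.8455 34.2612]
tr(P') = 44.3230

-0.5056 3.2360


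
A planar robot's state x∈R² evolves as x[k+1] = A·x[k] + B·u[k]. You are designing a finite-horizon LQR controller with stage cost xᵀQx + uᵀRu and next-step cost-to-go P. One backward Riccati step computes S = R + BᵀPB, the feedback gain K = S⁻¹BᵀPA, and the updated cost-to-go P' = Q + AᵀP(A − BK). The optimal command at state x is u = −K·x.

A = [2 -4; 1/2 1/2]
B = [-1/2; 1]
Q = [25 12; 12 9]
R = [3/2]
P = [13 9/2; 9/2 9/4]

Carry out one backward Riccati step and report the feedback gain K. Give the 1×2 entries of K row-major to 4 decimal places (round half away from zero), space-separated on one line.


-1.6000 3.2000

BᵀP = [-2.0000 0.0000]
S = R + BᵀPB = [3/2] + [1.0000] = [2.5000]
BᵀPA = [-4.0000 8.0000]
K = S⁻¹·BᵀPA = [-1.6000 3.2000]
A−BK = [1.2000 -2.4000; 2.1000 -2.7000]
AᵀP(A−BK) = [55.1625 -95.1375; -95.1375 164.9625]
P' = Q + AᵀP(A−BK) = [80.1625 -83.1375; -83.1375 173.9625]
tr(P') = 254.1250


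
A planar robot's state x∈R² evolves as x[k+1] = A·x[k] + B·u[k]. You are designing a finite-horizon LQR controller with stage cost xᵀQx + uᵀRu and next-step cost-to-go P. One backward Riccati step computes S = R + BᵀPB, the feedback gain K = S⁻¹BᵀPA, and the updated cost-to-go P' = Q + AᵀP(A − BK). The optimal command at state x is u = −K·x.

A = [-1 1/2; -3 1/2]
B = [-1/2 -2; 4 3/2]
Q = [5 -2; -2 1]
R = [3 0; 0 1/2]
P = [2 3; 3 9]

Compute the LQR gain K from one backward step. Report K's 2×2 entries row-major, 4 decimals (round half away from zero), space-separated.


-0.9564 0.2197 0.5072 -0.2359

BᵀP = [11.0000 34.5000; 0.5000 7.5000]
S = R + BᵀPB = [3 0; 0 1/2] + [132.5000 29.7500; 29.7500 10.2500] = [135.5000 29.7500; 29.7500 10.7500]
BᵀPA = [-114.5000 22.7500; -23.0000 4.0000]
K = S⁻¹·BᵀPA = [-0.9564 0.2197; 0.5072 -0.2359]
A−BK = [-0.4639 0.1381; 0.0647 -0.0249]
AᵀP(A−BK) = [3.1604 -0.7712; -0.7712 0.1957]
P' = Q + AᵀP(A−BK) = [8.1604 -2.7712; -2.7712 1.1957]
tr(P') = 9.3561


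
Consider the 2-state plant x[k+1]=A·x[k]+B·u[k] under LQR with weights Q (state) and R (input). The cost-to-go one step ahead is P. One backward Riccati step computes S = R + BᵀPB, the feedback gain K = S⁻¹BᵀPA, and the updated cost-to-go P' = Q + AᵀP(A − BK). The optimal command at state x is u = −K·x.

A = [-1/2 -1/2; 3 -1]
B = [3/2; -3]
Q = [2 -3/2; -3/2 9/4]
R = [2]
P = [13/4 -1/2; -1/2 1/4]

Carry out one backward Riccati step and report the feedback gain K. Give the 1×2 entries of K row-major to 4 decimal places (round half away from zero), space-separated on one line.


BᵀP = [6.3750 -1.5000]
S = R + BᵀPB = [2] + [14.0625] = [16.0625]
BᵀPA = [-7.6875 -1.6875]
K = S⁻¹·BᵀPA = [-0.4786 -0.1051]
A−BK = [0.2179 -0.3424; 1.5642 -1.3152]
AᵀP(A−BK) = [0.8833 -0.2451; -0.2451 0.3852]
P' = Q + AᵀP(A−BK) = [2.8833 -1.7451; -1.7451 2.6352]
tr(P') = 5.5185

-0.4786 -0.1051


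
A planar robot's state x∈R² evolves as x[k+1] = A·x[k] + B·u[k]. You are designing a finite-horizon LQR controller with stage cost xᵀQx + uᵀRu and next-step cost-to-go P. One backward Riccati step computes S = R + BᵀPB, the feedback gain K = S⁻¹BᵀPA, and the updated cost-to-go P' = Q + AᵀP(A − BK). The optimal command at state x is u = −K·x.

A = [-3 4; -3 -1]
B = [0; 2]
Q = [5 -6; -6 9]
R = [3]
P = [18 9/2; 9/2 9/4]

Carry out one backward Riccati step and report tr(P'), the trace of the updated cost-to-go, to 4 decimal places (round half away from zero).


312.1250

BᵀP = [9.0000 4.5000]
S = R + BᵀPB = [3] + [9.0000] = [12.0000]
BᵀPA = [-40.5000 31.5000]
K = S⁻¹·BᵀPA = [-3.3750 2.6250]
A−BK = [-3.0000 4.0000; 3.7500 -6.2500]
AᵀP(A−BK) = [126.5625 -143.4375; -143.4375 171.5625]
P' = Q + AᵀP(A−BK) = [131.5625 -149.4375; -149.4375 180.5625]
tr(P') = 312.1250


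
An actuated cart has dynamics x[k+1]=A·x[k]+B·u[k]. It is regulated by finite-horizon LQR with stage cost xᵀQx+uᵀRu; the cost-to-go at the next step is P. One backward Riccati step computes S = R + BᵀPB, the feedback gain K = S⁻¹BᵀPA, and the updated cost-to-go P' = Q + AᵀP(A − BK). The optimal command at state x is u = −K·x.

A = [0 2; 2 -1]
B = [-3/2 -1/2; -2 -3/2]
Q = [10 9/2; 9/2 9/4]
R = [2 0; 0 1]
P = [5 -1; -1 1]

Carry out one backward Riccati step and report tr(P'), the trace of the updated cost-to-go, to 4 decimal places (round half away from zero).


27.1802

BᵀP = [-5.5000 -0.5000; -1.0000 -1.0000]
S = R + BᵀPB = [2 0; 0 1] + [9.2500 3.5000; 3.5000 2.0000] = [11.2500 3.5000; 3.5000 3.0000]
BᵀPA = [-1.0000 -10.5000; -2.0000 -1.0000]
K = S⁻¹·BᵀPA = [0.1860 -1.3023; -0.8837 1.1860]
A−BK = [-0.1628 0.6395; 1.0465 -1.8256]
AᵀP(A−BK) = [2.4186 -4.9302; -4.9302 12.5116]
P' = Q + AᵀP(A−BK) = [12.4186 -0.4302; -0.4302 14.7616]
tr(P') = 27.1802


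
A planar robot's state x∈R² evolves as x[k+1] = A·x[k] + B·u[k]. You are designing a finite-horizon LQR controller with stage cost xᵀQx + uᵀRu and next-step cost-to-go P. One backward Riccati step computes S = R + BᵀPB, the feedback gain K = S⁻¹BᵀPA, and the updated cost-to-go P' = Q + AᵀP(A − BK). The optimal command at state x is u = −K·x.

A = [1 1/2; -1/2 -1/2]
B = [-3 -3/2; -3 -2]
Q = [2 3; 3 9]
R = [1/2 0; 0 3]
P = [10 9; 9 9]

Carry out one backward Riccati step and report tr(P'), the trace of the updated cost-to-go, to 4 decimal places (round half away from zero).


11.7826

BᵀP = [-57.0000 -54.0000; -33.0000 -31.5000]
S = R + BᵀPB = [1/2 0; 0 3] + [333.0000 193.5000; 193.5000 112.5000] = [333.5000 193.5000; 193.5000 115.5000]
BᵀPA = [-30.0000 -1.5000; -17.2500 -0.7500]
K = S⁻¹·BᵀPA = [-0.1180 -0.0261; 0.0484 0.0373]
A−BK = [0.7185 0.4775; -0.7573 -0.5038]
AᵀP(A−BK) = [0.5438 0.3592; 0.3592 0.2388]
P' = Q + AᵀP(A−BK) = [2.5438 3.3592; 3.3592 9.2388]
tr(P') = 11.7826


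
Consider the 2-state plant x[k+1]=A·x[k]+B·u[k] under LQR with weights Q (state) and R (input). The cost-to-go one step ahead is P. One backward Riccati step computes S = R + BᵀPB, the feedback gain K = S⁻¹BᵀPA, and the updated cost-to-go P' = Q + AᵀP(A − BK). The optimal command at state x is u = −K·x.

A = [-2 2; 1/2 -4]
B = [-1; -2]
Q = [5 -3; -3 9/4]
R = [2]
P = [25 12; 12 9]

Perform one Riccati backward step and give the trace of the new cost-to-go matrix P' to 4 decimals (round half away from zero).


71.0766

BᵀP = [-49.0000 -30.0000]
S = R + BᵀPB = [2] + [109.0000] = [111.0000]
BᵀPA = [83.0000 22.0000]
K = S⁻¹·BᵀPA = [0.7477 0.1982]
A−BK = [-1.2523 2.1982; 1.9955 -3.6036]
AᵀP(A−BK) = [16.1869 -26.4505; -26.4505 47.6396]
P' = Q + AᵀP(A−BK) = [21.1869 -29.4505; -29.4505 49.8896]
tr(P') = 71.0766


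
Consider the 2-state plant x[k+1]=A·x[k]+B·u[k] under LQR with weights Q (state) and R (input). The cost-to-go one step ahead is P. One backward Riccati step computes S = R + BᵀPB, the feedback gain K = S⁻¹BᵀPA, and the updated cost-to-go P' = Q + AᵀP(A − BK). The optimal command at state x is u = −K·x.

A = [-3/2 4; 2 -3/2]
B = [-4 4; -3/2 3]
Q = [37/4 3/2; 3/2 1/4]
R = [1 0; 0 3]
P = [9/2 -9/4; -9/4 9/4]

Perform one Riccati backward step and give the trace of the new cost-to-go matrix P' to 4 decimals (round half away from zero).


BᵀP = [-14.6250 5.6250; 11.2500 -2.2500]
S = R + BᵀPB = [1 0; 0 3] + [50.0625 -41.6250; -41.6250 38.2500] = [51.0625 -41.6250; -41.6250 41.2500]
BᵀPA = [33.1875 -66.9375; -21.3750 48.3750]
K = S⁻¹·BᵀPA = [1.2825 -2.0005; 0.7760 -0.8460]
A−BK = [0.5261 -0.6182; 1.5958 -1.9629]
AᵀP(A−BK) = [6.6487 -8.5033; -8.5033 11.0773]
P' = Q + AᵀP(A−BK) = [15.8987 -7.0033; -7.0033 11.3273]
tr(P') = 27.2259

27.2259


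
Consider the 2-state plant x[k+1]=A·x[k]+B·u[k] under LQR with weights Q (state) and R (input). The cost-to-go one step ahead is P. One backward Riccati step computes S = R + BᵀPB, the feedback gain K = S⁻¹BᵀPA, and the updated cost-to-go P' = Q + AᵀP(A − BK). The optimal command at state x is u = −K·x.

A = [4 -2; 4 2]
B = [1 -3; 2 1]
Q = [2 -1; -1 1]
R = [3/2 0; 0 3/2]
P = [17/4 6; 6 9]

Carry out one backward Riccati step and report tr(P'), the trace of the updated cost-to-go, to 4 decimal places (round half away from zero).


BᵀP = [16.2500 24.0000; -6.7500 -9.0000]
S = R + BᵀPB = [3/2 0; 0 3/2] + [64.2500 -24.7500; -24.7500 11.2500] = [65.7500 -24.7500; -24.7500 12.7500]
BᵀPA = [161.0000 15.5000; -63.0000 -4.5000]
K = S⁻¹·BᵀPA = [2.1860 0.3821; -0.6977 0.3887]
A−BK = [-0.2791 -1.2159; 0.3256 0.8472]
AᵀP(A−BK) = [8.0930 0.9767; 0.9767 0.8272]
P' = Q + AᵀP(A−BK) = [10.0930 -0.0233; -0.0233 1.8272]
tr(P') = 11.9203

11.9203


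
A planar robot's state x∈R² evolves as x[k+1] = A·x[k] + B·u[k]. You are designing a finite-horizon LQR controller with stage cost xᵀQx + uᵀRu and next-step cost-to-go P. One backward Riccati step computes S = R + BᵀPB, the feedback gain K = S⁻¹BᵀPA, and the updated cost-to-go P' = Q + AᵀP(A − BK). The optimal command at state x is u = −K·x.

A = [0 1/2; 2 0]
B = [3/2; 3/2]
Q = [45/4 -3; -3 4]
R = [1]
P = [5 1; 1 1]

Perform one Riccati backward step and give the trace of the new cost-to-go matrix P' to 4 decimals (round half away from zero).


17.5395

BᵀP = [9.0000 3.0000]
S = R + BᵀPB = [1] + [18.0000] = [19.0000]
BᵀPA = [6.0000 4.5000]
K = S⁻¹·BᵀPA = [0.3158 0.2368]
A−BK = [-0.4737 0.1447; 1.5263 -0.3553]
AᵀP(A−BK) = [2.1053 -0.4211; -0.4211 0.1842]
P' = Q + AᵀP(A−BK) = [13.3553 -3.4211; -3.4211 4.1842]
tr(P') = 17.5395


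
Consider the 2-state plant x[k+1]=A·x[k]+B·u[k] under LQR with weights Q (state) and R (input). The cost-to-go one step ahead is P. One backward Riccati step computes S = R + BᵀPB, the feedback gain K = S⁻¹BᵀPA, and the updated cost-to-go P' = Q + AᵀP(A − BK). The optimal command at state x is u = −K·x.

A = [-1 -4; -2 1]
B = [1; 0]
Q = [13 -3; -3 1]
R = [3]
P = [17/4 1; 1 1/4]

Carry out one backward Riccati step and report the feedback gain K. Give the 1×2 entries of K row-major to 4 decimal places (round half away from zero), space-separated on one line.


-0.8621 -2.2069

BᵀP = [4.2500 1.0000]
S = R + BᵀPB = [3] + [4.2500] = [7.2500]
BᵀPA = [-6.2500 -16.0000]
K = S⁻¹·BᵀPA = [-0.8621 -2.2069]
A−BK = [-0.1379 -1.7931; -2.0000 1.0000]
AᵀP(A−BK) = [3.8621 9.7069; 9.7069 24.9397]
P' = Q + AᵀP(A−BK) = [16.8621 6.7069; 6.7069 25.9397]
tr(P') = 42.8017


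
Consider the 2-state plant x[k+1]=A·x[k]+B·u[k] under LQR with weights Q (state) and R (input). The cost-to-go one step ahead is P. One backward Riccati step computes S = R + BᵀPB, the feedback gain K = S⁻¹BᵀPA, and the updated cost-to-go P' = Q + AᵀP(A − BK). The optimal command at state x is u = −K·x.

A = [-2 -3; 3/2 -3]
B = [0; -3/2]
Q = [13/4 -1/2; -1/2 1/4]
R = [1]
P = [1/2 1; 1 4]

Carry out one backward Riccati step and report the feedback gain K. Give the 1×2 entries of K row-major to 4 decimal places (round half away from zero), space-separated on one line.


-0.6000 2.2500

BᵀP = [-1.5000 -6.0000]
S = R + BᵀPB = [1] + [9.0000] = [10.0000]
BᵀPA = [-6.0000 22.5000]
K = S⁻¹·BᵀPA = [-0.6000 2.2500]
A−BK = [-2.0000 -3.0000; 0.6000 0.3750]
AᵀP(A−BK) = [1.4000 0.0000; 0.0000 7.8750]
P' = Q + AᵀP(A−BK) = [4.6500 -0.5000; -0.5000 8.1250]
tr(P') = 12.7750


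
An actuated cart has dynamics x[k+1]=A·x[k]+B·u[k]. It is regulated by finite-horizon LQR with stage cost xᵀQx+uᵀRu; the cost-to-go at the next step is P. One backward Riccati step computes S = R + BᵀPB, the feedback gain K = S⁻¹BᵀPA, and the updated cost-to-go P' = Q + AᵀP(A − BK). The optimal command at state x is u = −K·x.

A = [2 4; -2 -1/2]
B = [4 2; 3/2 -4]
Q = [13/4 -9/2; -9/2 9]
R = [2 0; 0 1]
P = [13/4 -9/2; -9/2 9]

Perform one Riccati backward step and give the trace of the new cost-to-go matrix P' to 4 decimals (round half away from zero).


13.9449

BᵀP = [6.2500 -4.5000; 24.5000 -45.0000]
S = R + BᵀPB = [2 0; 0 1] + [18.2500 30.5000; 30.5000 229.0000] = [20.2500 30.5000; 30.5000 230.0000]
BᵀPA = [21.5000 27.2500; 139.0000 120.5000]
K = S⁻¹·BᵀPA = [0.1893 0.6955; 0.5792 0.4317]
A−BK = [0.0844 0.3547; 0.0331 0.1835]
AᵀP(A−BK) = [0.4151 0.5428; 0.5428 1.2799]
P' = Q + AᵀP(A−BK) = [3.6651 -3.9572; -3.9572 10.2799]
tr(P') = 13.9449


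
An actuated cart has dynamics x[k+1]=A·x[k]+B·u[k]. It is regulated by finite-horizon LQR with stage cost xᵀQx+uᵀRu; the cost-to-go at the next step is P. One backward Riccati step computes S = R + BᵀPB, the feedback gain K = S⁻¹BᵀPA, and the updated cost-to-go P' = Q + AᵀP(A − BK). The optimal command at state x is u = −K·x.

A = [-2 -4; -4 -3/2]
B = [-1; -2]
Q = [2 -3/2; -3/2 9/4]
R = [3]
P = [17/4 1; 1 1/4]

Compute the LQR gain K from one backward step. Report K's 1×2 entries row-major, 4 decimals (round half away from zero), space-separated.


1.5102 2.2245

BᵀP = [-6.2500 -1.5000]
S = R + BᵀPB = [3] + [9.2500] = [12.2500]
BᵀPA = [18.5000 27.2500]
K = S⁻¹·BᵀPA = [1.5102 2.2245]
A−BK = [-0.4898 -1.7755; -0.9796 2.9490]
AᵀP(A−BK) = [9.0612 13.3469; 13.3469 19.9452]
P' = Q + AᵀP(A−BK) = [11.0612 11.8469; 11.8469 22.1952]
tr(P') = 33.2564


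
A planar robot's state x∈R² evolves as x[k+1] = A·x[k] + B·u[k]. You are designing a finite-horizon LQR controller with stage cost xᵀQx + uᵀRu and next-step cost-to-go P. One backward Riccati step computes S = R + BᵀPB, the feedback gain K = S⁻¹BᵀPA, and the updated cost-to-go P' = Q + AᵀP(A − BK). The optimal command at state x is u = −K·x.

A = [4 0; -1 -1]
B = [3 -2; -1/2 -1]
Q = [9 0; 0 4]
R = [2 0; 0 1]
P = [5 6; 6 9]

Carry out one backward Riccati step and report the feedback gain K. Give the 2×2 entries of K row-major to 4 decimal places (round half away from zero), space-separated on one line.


BᵀP = [12.0000 13.5000; -16.0000 -21.0000]
S = R + BᵀPB = [2 0; 0 1] + [29.2500 -37.5000; -37.5000 53.0000] = [31.2500 -37.5000; -37.5000 54.0000]
BᵀPA = [34.5000 -13.5000; -43.0000 21.0000]
K = S⁻¹·BᵀPA = [0.8907 0.2080; -0.1778 0.5333]
A−BK = [0.9724 0.4427; -0.7324 -0.3627]
AᵀP(A−BK) = [2.6276 0.7573; 0.7573 0.6080]
P' = Q + AᵀP(A−BK) = [11.6276 0.7573; 0.7573 4.6080]
tr(P') = 16.2356

0.8907 0.2080 -0.1778 0.5333


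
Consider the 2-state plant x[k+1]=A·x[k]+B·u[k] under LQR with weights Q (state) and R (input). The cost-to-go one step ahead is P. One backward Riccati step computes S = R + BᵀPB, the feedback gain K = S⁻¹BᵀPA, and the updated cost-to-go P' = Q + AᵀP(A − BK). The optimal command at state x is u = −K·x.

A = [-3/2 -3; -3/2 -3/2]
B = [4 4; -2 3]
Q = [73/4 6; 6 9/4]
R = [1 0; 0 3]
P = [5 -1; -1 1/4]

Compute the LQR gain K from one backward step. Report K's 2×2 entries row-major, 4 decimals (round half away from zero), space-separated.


-0.1575 -0.4262 -0.1451 -0.2347

BᵀP = [22.0000 -4.5000; 17.0000 -3.2500]
S = R + BᵀPB = [1 0; 0 3] + [97.0000 74.5000; 74.5000 58.2500] = [98.0000 74.5000; 74.5000 61.2500]
BᵀPA = [-26.2500 -59.2500; -20.6250 -46.1250]
K = S⁻¹·BᵀPA = [-0.1575 -0.4262; -0.1451 -0.2347]
A−BK = [-0.2894 -0.3566; -1.3798 -1.6484]
AᵀP(A−BK) = [0.1841 0.2848; 0.2848 0.4863]
P' = Q + AᵀP(A−BK) = [18.4341 6.2848; 6.2848 2.7363]
tr(P') = 21.1704


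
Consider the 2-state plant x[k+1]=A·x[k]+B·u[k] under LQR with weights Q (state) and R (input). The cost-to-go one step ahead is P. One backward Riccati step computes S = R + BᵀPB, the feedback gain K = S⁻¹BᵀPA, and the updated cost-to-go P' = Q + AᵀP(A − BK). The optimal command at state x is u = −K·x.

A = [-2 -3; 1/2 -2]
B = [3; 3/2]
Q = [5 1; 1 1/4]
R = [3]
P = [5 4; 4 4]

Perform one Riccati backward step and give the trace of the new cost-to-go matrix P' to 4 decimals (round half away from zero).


10.1532

BᵀP = [21.0000 18.0000]
S = R + BᵀPB = [3] + [90.0000] = [93.0000]
BᵀPA = [-33.0000 -99.0000]
K = S⁻¹·BᵀPA = [-0.3548 -1.0645]
A−BK = [-0.9355 0.1935; 1.0323 -0.4032]
AᵀP(A−BK) = [1.2903 0.8710; 0.8710 3.6129]
P' = Q + AᵀP(A−BK) = [6.2903 1.8710; 1.8710 3.8629]
tr(P') = 10.1532


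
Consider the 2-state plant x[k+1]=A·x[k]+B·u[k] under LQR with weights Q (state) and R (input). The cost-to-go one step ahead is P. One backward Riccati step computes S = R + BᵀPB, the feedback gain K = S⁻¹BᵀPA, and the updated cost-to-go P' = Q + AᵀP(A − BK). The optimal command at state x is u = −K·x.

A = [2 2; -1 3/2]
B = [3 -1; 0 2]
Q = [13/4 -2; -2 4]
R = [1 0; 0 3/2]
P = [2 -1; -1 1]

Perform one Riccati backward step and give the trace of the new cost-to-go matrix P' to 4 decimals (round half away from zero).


8.7131

BᵀP = [6.0000 -3.0000; -4.0000 3.0000]
S = R + BᵀPB = [1 0; 0 3/2] + [18.0000 -12.0000; -12.0000 10.0000] = [19.0000 -12.0000; -12.0000 11.5000]
BᵀPA = [15.0000 7.5000; -11.0000 -3.5000]
K = S⁻¹·BᵀPA = [0.5436 0.5940; -0.3893 0.3154]
A−BK = [-0.0201 0.5336; -0.2215 0.8691]
AᵀP(A−BK) = [0.5638 0.0604; 0.0604 0.8993]
P' = Q + AᵀP(A−BK) = [3.8138 -1.9396; -1.9396 4.8993]
tr(P') = 8.7131


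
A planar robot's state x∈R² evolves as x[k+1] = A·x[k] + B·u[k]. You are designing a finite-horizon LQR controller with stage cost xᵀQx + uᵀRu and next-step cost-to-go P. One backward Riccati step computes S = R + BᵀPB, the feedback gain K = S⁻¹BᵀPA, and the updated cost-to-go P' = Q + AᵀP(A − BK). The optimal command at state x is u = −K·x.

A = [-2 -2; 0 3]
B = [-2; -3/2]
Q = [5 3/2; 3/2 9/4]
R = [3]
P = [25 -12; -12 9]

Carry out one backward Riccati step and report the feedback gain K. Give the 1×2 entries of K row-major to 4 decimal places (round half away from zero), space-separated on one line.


1.2488 1.8634

BᵀP = [-32.0000 10.5000]
S = R + BᵀPB = [3] + [48.2500] = [51.2500]
BᵀPA = [64.0000 95.5000]
K = S⁻¹·BᵀPA = [1.2488 1.8634]
A−BK = [0.4976 1.7268; 1.8732 5.7951]
AᵀP(A−BK) = [20.0780 52.7415; 52.7415 147.0439]
P' = Q + AᵀP(A−BK) = [25.0780 54.2415; 54.2415 149.2939]
tr(P') = 174.3720


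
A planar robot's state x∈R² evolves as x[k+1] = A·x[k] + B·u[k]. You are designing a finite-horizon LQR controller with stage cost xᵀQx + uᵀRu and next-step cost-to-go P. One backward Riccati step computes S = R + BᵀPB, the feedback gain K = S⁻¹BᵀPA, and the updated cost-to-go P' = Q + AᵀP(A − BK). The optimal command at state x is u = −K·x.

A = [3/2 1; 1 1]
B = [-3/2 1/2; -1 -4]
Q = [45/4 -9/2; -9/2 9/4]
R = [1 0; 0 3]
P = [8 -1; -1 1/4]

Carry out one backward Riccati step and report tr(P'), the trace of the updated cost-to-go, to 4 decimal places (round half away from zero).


14.7649

BᵀP = [-11.0000 1.2500; 8.0000 -1.5000]
S = R + BᵀPB = [1 0; 0 3] + [15.2500 -10.5000; -10.5000 10.0000] = [16.2500 -10.5000; -10.5000 13.0000]
BᵀPA = [-15.2500 -9.7500; 10.5000 6.5000]
K = S⁻¹·BᵀPA = [-0.8713 -0.5792; 0.1040 0.0322]
A−BK = [0.1411 0.1151; 0.5446 0.5495]
AᵀP(A−BK) = [0.8713 0.5792; 0.5792 0.3936]
P' = Q + AᵀP(A−BK) = [12.1213 -3.9208; -3.9208 2.6436]
tr(P') = 14.7649


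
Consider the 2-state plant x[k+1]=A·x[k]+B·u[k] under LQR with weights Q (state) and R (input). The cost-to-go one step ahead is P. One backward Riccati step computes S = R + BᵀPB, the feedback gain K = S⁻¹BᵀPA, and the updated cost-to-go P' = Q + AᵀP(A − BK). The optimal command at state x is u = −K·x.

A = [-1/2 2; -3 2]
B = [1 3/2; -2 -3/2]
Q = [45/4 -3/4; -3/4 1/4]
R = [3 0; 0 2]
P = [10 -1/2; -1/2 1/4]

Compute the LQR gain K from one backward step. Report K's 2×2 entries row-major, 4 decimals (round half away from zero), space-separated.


BᵀP = [11.0000 -1.0000; 15.7500 -1.1250]
S = R + BᵀPB = [3 0; 0 2] + [13.0000 18.0000; 18.0000 25.3125] = [16.0000 18.0000; 18.0000 27.3125]
BᵀPA = [-2.5000 20.0000; -4.5000 29.2500]
K = S⁻¹·BᵀPA = [0.1126 0.1748; -0.2389 0.9558]
A−BK = [-0.2541 0.3916; -3.1333 3.7832]
AᵀP(A−BK) = [2.4562 -3.2622; -3.2622 5.5487]
P' = Q + AᵀP(A−BK) = [13.7062 -4.0122; -4.0122 5.7987]
tr(P') = 19.5048

0.1126 0.1748 -0.2389 0.9558


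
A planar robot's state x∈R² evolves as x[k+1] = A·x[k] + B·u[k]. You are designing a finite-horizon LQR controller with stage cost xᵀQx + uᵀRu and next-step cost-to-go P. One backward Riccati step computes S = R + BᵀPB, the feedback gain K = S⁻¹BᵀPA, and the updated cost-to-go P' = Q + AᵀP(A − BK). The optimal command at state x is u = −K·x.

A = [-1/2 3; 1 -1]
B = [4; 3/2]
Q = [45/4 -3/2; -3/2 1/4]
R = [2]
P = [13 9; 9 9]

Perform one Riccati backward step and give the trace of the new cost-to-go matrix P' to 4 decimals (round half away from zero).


BᵀP = [65.5000 49.5000]
S = R + BᵀPB = [2] + [336.2500] = [338.2500]
BᵀPA = [16.7500 147.0000]
K = S⁻¹·BᵀPA = [0.0495 0.4346]
A−BK = [-0.6981 1.2616; 0.9257 -1.6519]
AᵀP(A−BK) = [2.4205 -4.2794; -4.2794 8.1153]
P' = Q + AᵀP(A−BK) = [13.6705 -5.7794; -5.7794 8.3653]
tr(P') = 22.0358

22.0358


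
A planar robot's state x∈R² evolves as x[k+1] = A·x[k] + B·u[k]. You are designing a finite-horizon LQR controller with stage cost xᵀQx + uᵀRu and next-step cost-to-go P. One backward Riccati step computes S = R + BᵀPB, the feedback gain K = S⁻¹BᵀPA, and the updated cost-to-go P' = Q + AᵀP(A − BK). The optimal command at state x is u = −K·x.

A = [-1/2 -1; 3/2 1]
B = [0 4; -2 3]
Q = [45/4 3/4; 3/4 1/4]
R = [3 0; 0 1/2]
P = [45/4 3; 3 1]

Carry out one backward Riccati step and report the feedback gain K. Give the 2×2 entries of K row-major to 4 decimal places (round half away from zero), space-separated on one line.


BᵀP = [-6.0000 -2.0000; 54.0000 15.0000]
S = R + BᵀPB = [3 0; 0 1/2] + [4.0000 -30.0000; -30.0000 261.0000] = [7.0000 -30.0000; -30.0000 261.5000]
BᵀPA = [0.0000 4.0000; -4.5000 -39.0000]
K = S⁻¹·BᵀPA = [-0.1451 -0.1333; -0.0339 -0.1644]
A−BK = [-0.3646 -0.3423; 1.3114 1.2268]
AᵀP(A−BK) = [0.4102 0.3851; 0.3851 0.3704]
P' = Q + AᵀP(A−BK) = [11.6602 1.1351; 1.1351 0.6204]
tr(P') = 12.2805

-0.1451 -0.1333 -0.0339 -0.1644


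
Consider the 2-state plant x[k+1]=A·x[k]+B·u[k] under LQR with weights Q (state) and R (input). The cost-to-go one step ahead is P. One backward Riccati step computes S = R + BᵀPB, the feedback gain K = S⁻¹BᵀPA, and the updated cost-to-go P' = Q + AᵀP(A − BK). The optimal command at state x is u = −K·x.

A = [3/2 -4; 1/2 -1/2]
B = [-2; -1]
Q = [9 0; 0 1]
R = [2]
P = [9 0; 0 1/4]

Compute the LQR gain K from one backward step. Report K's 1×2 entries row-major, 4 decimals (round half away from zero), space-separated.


BᵀP = [-18.0000 -0.2500]
S = R + BᵀPB = [2] + [36.2500] = [38.2500]
BᵀPA = [-27.1250 72.1250]
K = S⁻¹·BᵀPA = [-0.7092 1.8856]
A−BK = [0.0817 -0.2288; -0.2092 1.3856]
AᵀP(A−BK) = [1.0768 -2.9150; -2.9150 8.0621]
P' = Q + AᵀP(A−BK) = [10.0768 -2.9150; -2.9150 9.0621]
tr(P') = 19.1389

-0.7092 1.8856


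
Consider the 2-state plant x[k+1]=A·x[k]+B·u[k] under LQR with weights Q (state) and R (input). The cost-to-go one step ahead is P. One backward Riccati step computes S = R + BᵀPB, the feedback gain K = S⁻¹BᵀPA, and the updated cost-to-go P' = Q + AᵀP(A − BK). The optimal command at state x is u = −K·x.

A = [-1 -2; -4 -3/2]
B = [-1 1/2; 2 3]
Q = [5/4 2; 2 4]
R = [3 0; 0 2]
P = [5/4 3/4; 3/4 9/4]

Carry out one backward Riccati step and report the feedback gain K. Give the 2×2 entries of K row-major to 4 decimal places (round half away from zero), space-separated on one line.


BᵀP = [0.2500 3.7500; 2.8750 7.1250]
S = R + BᵀPB = [3 0; 0 2] + [7.2500 11.3750; 11.3750 22.8125] = [10.2500 11.3750; 11.3750 24.8125]
BᵀPA = [-15.2500 -6.1250; -31.3750 -16.4375]
K = S⁻¹·BᵀPA = [-0.1721 0.2801; -1.1856 -0.7909]
A−BK = [-0.5793 -1.3244; -0.0990 0.3124]
AᵀP(A−BK) = [3.4277 2.5828; 2.5828 3.2780]
P' = Q + AᵀP(A−BK) = [4.6777 4.5828; 4.5828 7.2780]
tr(P') = 11.9557

-0.1721 0.2801 -1.1856 -0.7909


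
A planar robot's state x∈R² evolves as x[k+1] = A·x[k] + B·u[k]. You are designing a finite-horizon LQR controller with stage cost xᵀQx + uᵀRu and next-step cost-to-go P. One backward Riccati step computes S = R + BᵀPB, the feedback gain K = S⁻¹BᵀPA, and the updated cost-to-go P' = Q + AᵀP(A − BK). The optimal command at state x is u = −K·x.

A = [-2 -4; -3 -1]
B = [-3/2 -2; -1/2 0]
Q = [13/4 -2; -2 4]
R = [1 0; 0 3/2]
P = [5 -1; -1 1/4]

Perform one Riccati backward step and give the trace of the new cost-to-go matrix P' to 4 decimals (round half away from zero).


BᵀP = [-7.0000 1.3750; -10.0000 2.0000]
S = R + BᵀPB = [1 0; 0 3/2] + [9.8125 14.0000; 14.0000 20.0000] = [10.8125 14.0000; 14.0000 21.5000]
BᵀPA = [9.8750 26.6250; 14.0000 38.0000]
K = S⁻¹·BᵀPA = [0.4473 1.1088; 0.3599 1.0454]
A−BK = [-0.6093 -0.2459; -2.7763 -0.4456]
AᵀP(A−BK) = [0.7943 1.1645; 1.1645 3.0017]
P' = Q + AᵀP(A−BK) = [4.0443 -0.8355; -0.8355 7.0017]
tr(P') = 11.0461

11.0461


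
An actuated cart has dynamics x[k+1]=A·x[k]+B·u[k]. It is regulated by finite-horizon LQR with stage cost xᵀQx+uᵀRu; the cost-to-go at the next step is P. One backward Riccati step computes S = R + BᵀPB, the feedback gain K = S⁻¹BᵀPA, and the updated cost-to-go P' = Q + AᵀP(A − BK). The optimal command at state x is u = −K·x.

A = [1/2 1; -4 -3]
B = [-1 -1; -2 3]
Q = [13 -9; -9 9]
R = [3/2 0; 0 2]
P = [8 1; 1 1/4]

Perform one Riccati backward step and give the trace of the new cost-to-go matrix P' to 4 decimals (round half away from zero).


BᵀP = [-10.0000 -1.5000; -5.0000 -0.2500]
S = R + BᵀPB = [3/2 0; 0 2] + [13.0000 5.5000; 5.5000 4.2500] = [14.5000 5.5000; 5.5000 6.2500]
BᵀPA = [1.0000 -5.5000; -1.5000 -4.2500]
K = S⁻¹·BᵀPA = [0.2402 -0.1822; -0.4513 -0.5197]
A−BK = [0.2888 0.2981; -2.1656 -1.8054]
AᵀP(A−BK) = [1.0828 0.9027; 0.9027 1.0393]
P' = Q + AᵀP(A−BK) = [14.0828 -8.0973; -8.0973 10.0393]
tr(P') = 24.1222

24.1222


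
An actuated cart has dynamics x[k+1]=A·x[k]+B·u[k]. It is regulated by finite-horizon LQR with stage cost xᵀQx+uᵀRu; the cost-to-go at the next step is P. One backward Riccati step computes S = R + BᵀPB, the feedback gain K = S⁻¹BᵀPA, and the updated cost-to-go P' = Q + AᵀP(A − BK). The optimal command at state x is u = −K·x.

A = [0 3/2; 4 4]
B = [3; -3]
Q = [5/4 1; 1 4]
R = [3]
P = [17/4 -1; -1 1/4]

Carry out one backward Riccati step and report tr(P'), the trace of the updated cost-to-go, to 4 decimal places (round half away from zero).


BᵀP = [15.7500 -3.7500]
S = R + BᵀPB = [3] + [58.5000] = [61.5000]
BᵀPA = [-15.0000 8.6250]
K = S⁻¹·BᵀPA = [-0.2439 0.1402]
A−BK = [0.7317 1.0793; 3.2683 4.4207]
AᵀP(A−BK) = [0.3415 0.1037; 0.1037 0.3529]
P' = Q + AᵀP(A−BK) = [1.5915 1.1037; 1.1037 4.3529]
tr(P') = 5.9444

5.9444


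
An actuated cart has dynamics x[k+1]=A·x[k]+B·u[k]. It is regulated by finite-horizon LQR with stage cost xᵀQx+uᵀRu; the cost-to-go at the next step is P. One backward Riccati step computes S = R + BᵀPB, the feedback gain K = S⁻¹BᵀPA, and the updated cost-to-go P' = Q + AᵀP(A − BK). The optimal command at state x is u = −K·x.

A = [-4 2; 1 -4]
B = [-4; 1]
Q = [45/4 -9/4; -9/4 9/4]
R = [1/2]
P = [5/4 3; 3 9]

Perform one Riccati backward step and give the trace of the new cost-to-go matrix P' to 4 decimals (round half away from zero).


BᵀP = [-2.0000 -3.0000]
S = R + BᵀPB = [1/2] + [5.0000] = [5.5000]
BᵀPA = [5.0000 8.0000]
K = S⁻¹·BᵀPA = [0.9091 1.4545]
A−BK = [-0.3636 7.8182; 0.0909 -5.4545]
AᵀP(A−BK) = [0.4545 0.7273; 0.7273 89.3636]
P' = Q + AᵀP(A−BK) = [11.7045 -1.5227; -1.5227 91.6136]
tr(P') = 103.3182

103.3182


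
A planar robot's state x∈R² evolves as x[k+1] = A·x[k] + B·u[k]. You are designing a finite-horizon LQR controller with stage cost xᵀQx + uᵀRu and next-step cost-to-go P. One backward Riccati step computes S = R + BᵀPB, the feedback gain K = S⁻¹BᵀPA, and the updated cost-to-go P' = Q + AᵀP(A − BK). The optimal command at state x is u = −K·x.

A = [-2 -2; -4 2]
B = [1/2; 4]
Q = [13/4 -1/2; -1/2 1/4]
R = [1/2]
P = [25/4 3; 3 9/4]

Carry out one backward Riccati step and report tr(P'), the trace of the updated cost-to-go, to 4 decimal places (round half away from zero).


16.5200

BᵀP = [15.1250 10.5000]
S = R + BᵀPB = [1/2] + [49.5625] = [50.0625]
BᵀPA = [-72.2500 -9.2500]
K = S⁻¹·BᵀPA = [-1.4432 -0.1848]
A−BK = [-1.2784 -1.9076; 1.7728 2.7391]
AᵀP(A−BK) = [4.7291 5.6504; 5.6504 8.2909]
P' = Q + AᵀP(A−BK) = [7.9791 5.1504; 5.1504 8.5409]
tr(P') = 16.5200


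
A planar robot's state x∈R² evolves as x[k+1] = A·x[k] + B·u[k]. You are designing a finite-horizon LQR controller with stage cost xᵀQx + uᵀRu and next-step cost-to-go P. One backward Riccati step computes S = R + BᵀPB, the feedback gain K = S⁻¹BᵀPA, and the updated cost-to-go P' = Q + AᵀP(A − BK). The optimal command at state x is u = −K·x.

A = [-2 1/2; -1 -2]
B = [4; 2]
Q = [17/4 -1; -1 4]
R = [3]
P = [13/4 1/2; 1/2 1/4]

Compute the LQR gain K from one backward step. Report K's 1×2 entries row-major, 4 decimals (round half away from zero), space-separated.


BᵀP = [14.0000 2.5000]
S = R + BᵀPB = [3] + [61.0000] = [64.0000]
BᵀPA = [-30.5000 2.0000]
K = S⁻¹·BᵀPA = [-0.4766 0.0313]
A−BK = [-0.0938 0.3750; -0.0469 -2.0625]
AᵀP(A−BK) = [0.7148 -0.0469; -0.0469 0.7500]
P' = Q + AᵀP(A−BK) = [4.9648 -1.0469; -1.0469 4.7500]
tr(P') = 9.7148

-0.4766 0.0313


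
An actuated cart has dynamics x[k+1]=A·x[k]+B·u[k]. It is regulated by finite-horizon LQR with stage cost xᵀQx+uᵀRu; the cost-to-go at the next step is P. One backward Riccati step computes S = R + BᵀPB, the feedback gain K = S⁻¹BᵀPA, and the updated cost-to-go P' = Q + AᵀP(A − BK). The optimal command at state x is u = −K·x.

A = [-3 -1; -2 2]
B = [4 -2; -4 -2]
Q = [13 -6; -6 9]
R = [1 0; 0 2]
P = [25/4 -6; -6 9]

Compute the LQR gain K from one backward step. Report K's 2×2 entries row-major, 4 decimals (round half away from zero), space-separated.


BᵀP = [49.0000 -60.0000; -0.5000 -6.0000]
S = R + BᵀPB = [1 0; 0 2] + [436.0000 22.0000; 22.0000 13.0000] = [437.0000 22.0000; 22.0000 15.0000]
BᵀPA = [-27.0000 -169.0000; 13.5000 -11.5000]
K = S⁻¹·BᵀPA = [-0.1156 -0.3759; 1.0696 -0.2154]
A−BK = [-0.3983 0.0728; -0.3233 0.0657]
AᵀP(A−BK) = [2.6884 -0.4914; -0.4914 0.2486]
P' = Q + AᵀP(A−BK) = [15.6884 -6.4914; -6.4914 9.2486]
tr(P') = 24.9371

-0.1156 -0.3759 1.0696 -0.2154


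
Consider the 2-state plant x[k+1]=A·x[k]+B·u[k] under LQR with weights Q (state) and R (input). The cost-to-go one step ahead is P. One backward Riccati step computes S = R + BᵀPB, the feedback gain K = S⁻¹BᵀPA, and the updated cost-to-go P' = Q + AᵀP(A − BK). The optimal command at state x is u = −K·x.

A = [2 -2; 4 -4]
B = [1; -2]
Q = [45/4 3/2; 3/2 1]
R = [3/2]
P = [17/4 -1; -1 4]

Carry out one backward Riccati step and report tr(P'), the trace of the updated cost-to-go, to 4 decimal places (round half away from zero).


BᵀP = [6.2500 -9.0000]
S = R + BᵀPB = [3/2] + [24.2500] = [25.7500]
BᵀPA = [-23.5000 23.5000]
K = S⁻¹·BᵀPA = [-0.9126 0.9126]
A−BK = [2.9126 -2.9126; 2.1748 -2.1748]
AᵀP(A−BK) = [43.5534 -43.5534; -43.5534 43.5534]
P' = Q + AᵀP(A−BK) = [54.8034 -42.0534; -42.0534 44.5534]
tr(P') = 99.3568

99.3568
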